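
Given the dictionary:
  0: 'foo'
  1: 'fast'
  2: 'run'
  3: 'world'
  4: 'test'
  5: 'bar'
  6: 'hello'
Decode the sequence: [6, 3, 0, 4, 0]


Look up each index in the dictionary:
  6 -> 'hello'
  3 -> 'world'
  0 -> 'foo'
  4 -> 'test'
  0 -> 'foo'

Decoded: "hello world foo test foo"


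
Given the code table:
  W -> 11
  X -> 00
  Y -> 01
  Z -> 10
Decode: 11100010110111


Decoding:
11 -> W
10 -> Z
00 -> X
10 -> Z
11 -> W
01 -> Y
11 -> W


Result: WZXZWYW


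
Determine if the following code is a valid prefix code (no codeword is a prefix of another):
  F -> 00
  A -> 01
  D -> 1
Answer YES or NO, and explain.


Checking each pair (does one codeword prefix another?):
  F='00' vs A='01': no prefix
  F='00' vs D='1': no prefix
  A='01' vs F='00': no prefix
  A='01' vs D='1': no prefix
  D='1' vs F='00': no prefix
  D='1' vs A='01': no prefix
No violation found over all pairs.

YES -- this is a valid prefix code. No codeword is a prefix of any other codeword.


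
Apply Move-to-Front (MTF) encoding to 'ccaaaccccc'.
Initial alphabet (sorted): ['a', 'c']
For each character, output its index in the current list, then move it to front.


MTF encoding:
'c': index 1 in ['a', 'c'] -> ['c', 'a']
'c': index 0 in ['c', 'a'] -> ['c', 'a']
'a': index 1 in ['c', 'a'] -> ['a', 'c']
'a': index 0 in ['a', 'c'] -> ['a', 'c']
'a': index 0 in ['a', 'c'] -> ['a', 'c']
'c': index 1 in ['a', 'c'] -> ['c', 'a']
'c': index 0 in ['c', 'a'] -> ['c', 'a']
'c': index 0 in ['c', 'a'] -> ['c', 'a']
'c': index 0 in ['c', 'a'] -> ['c', 'a']
'c': index 0 in ['c', 'a'] -> ['c', 'a']


Output: [1, 0, 1, 0, 0, 1, 0, 0, 0, 0]


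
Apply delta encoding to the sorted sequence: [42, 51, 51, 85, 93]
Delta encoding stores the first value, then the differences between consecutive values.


First value: 42
Deltas:
  51 - 42 = 9
  51 - 51 = 0
  85 - 51 = 34
  93 - 85 = 8


Delta encoded: [42, 9, 0, 34, 8]


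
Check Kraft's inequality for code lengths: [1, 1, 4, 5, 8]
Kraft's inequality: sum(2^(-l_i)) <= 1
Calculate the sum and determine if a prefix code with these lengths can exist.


Sum = 2^(-1) + 2^(-1) + 2^(-4) + 2^(-5) + 2^(-8)
    = 0.5 + 0.5 + 0.0625 + 0.03125 + 0.00390625
    = 281/256 = 1.09765625
Since 1.09765625 > 1, Kraft's inequality is NOT satisfied.
A prefix code with these lengths CANNOT exist.

Kraft sum = 1.09765625. Not satisfied.


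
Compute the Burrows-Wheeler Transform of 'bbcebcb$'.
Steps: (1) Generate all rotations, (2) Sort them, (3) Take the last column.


Rotations (sorted):
  0: $bbcebcb -> last char: b
  1: b$bbcebc -> last char: c
  2: bbcebcb$ -> last char: $
  3: bcb$bbce -> last char: e
  4: bcebcb$b -> last char: b
  5: cb$bbceb -> last char: b
  6: cebcb$bb -> last char: b
  7: ebcb$bbc -> last char: c


BWT = bc$ebbbc


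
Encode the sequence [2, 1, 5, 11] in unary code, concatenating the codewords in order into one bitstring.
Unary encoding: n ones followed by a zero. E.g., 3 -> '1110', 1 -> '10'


Encode each number as n ones followed by a terminating 0:
  2 -> 110 (3 bits)
  1 -> 10 (2 bits)
  5 -> 111110 (6 bits)
  11 -> 111111111110 (12 bits)
Total length = 3 + 2 + 6 + 12 = 23 bits.

Unary([2, 1, 5, 11]) = 11010111110111111111110 (23 bits)


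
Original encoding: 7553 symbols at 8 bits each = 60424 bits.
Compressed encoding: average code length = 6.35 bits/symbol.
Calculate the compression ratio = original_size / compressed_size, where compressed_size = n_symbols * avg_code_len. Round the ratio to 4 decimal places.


original_size = n_symbols * orig_bits = 7553 * 8 = 60424 bits
compressed_size = n_symbols * avg_code_len = 7553 * 6.35 = 47961.55 bits
ratio = original_size / compressed_size = 60424 / 47961.55 = 1.2598

Compression ratio = 1.2598


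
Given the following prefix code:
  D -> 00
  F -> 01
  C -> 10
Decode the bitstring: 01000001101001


Decoding step by step:
Bits 01 -> F
Bits 00 -> D
Bits 00 -> D
Bits 01 -> F
Bits 10 -> C
Bits 10 -> C
Bits 01 -> F


Decoded message: FDDFCCF


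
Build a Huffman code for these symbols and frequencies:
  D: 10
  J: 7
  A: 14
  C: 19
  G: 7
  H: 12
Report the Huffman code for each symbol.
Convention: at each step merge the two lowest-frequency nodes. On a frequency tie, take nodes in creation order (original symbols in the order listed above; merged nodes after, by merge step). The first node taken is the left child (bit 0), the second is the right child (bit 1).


Huffman tree construction:
Step 1: Merge J(7) + G(7) = 14
Step 2: Merge D(10) + H(12) = 22
Step 3: Merge A(14) + (J+G)(14) = 28
Step 4: Merge C(19) + (D+H)(22) = 41
Step 5: Merge (A+(J+G))(28) + (C+(D+H))(41) = 69
Read each symbol's code off the tree from the root (left child = 0, right child = 1).

Codes:
  D: 110 (length 3)
  J: 010 (length 3)
  A: 00 (length 2)
  C: 10 (length 2)
  G: 011 (length 3)
  H: 111 (length 3)
Average code length: 174/69 = 2.5217 bits/symbol


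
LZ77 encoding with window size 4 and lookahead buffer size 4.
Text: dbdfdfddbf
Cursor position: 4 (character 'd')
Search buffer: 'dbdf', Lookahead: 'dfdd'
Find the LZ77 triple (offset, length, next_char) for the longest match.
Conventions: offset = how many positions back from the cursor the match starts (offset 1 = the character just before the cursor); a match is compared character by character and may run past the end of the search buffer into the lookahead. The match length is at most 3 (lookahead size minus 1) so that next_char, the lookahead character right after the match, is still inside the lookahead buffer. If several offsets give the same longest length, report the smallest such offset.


Try each offset into the search buffer:
  offset=1 (pos 3, char 'f'): match length 0
  offset=2 (pos 2, char 'd'): match length 3
  offset=3 (pos 1, char 'b'): match length 0
  offset=4 (pos 0, char 'd'): match length 1
Longest match has length 3 at offset 2.
next_char = character at position 4 + 3 = 7 -> 'd'

Best match: offset=2, length=3 (matching 'dfd' starting at position 2)
LZ77 triple: (2, 3, 'd')


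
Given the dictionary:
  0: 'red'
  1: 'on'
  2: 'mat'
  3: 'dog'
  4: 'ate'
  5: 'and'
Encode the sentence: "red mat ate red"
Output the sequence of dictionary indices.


Look up each word in the dictionary:
  'red' -> 0
  'mat' -> 2
  'ate' -> 4
  'red' -> 0

Encoded: [0, 2, 4, 0]


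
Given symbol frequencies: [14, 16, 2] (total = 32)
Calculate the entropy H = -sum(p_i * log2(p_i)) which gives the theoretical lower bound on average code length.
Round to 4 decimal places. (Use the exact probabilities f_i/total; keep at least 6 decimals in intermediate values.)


Per-symbol terms -p_i * log2(p_i) with p_i = f_i/32:
  p = 14/32 = 0.437500: log2(p) = -1.192645, -p*log2(p) = 0.521782
  p = 16/32 = 0.500000: log2(p) = -1.000000, -p*log2(p) = 0.500000
  p = 2/32 = 0.062500: log2(p) = -4.000000, -p*log2(p) = 0.250000
H = 0.521782 + 0.500000 + 0.250000 = 1.271782

H = 1.2718 bits/symbol


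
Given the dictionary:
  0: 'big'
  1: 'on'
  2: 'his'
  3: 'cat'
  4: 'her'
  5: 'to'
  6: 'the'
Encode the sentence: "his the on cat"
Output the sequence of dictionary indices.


Look up each word in the dictionary:
  'his' -> 2
  'the' -> 6
  'on' -> 1
  'cat' -> 3

Encoded: [2, 6, 1, 3]


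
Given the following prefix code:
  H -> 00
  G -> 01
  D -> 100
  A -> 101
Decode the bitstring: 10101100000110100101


Decoding step by step:
Bits 101 -> A
Bits 01 -> G
Bits 100 -> D
Bits 00 -> H
Bits 01 -> G
Bits 101 -> A
Bits 00 -> H
Bits 101 -> A


Decoded message: AGDHGAHA


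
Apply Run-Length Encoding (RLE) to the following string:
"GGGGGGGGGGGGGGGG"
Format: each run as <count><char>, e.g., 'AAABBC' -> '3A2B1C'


Scanning runs left to right:
  i=0: run of 'G' x 16 -> '16G'

RLE = 16G


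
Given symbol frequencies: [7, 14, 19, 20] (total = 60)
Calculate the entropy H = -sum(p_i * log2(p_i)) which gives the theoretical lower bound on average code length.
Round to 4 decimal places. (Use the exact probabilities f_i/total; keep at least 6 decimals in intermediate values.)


Per-symbol terms -p_i * log2(p_i) with p_i = f_i/60:
  p = 7/60 = 0.116667: log2(p) = -3.099536, -p*log2(p) = 0.361612
  p = 14/60 = 0.233333: log2(p) = -2.099536, -p*log2(p) = 0.489892
  p = 19/60 = 0.316667: log2(p) = -1.658963, -p*log2(p) = 0.525338
  p = 20/60 = 0.333333: log2(p) = -1.584963, -p*log2(p) = 0.528321
H = 0.361612 + 0.489892 + 0.525338 + 0.528321 = 1.905163

H = 1.9052 bits/symbol


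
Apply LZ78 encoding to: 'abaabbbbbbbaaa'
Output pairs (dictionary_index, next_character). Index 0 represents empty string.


LZ78 encoding steps:
Dictionary: {0: ''}
Step 1: w='' (idx 0), next='a' -> output (0, 'a'), add 'a' as idx 1
Step 2: w='' (idx 0), next='b' -> output (0, 'b'), add 'b' as idx 2
Step 3: w='a' (idx 1), next='a' -> output (1, 'a'), add 'aa' as idx 3
Step 4: w='b' (idx 2), next='b' -> output (2, 'b'), add 'bb' as idx 4
Step 5: w='bb' (idx 4), next='b' -> output (4, 'b'), add 'bbb' as idx 5
Step 6: w='bb' (idx 4), next='a' -> output (4, 'a'), add 'bba' as idx 6
Step 7: w='aa' (idx 3), end of input -> output (3, '')


Encoded: [(0, 'a'), (0, 'b'), (1, 'a'), (2, 'b'), (4, 'b'), (4, 'a'), (3, '')]


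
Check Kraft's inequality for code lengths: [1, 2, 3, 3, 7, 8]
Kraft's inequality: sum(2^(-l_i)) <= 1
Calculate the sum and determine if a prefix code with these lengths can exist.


Sum = 2^(-1) + 2^(-2) + 2^(-3) + 2^(-3) + 2^(-7) + 2^(-8)
    = 0.5 + 0.25 + 0.125 + 0.125 + 0.0078125 + 0.00390625
    = 259/256 = 1.01171875
Since 1.01171875 > 1, Kraft's inequality is NOT satisfied.
A prefix code with these lengths CANNOT exist.

Kraft sum = 1.01171875. Not satisfied.


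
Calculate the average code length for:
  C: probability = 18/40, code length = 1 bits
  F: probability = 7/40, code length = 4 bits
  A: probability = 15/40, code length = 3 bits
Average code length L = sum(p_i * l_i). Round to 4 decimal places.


Weighted contributions p_i * l_i:
  C: (18/40) * 1 = 18/40
  F: (7/40) * 4 = 28/40
  A: (15/40) * 3 = 45/40
Sum = (18 + 28 + 45)/40 = 91/40

L = 91/40 = 2.2750 bits/symbol


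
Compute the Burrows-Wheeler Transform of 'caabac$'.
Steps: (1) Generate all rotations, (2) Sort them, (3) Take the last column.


Rotations (sorted):
  0: $caabac -> last char: c
  1: aabac$c -> last char: c
  2: abac$ca -> last char: a
  3: ac$caab -> last char: b
  4: bac$caa -> last char: a
  5: c$caaba -> last char: a
  6: caabac$ -> last char: $


BWT = ccabaa$


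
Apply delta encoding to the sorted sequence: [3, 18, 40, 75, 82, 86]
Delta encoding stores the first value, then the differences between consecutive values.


First value: 3
Deltas:
  18 - 3 = 15
  40 - 18 = 22
  75 - 40 = 35
  82 - 75 = 7
  86 - 82 = 4


Delta encoded: [3, 15, 22, 35, 7, 4]


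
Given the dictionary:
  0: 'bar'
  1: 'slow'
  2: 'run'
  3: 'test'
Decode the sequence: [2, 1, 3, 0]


Look up each index in the dictionary:
  2 -> 'run'
  1 -> 'slow'
  3 -> 'test'
  0 -> 'bar'

Decoded: "run slow test bar"


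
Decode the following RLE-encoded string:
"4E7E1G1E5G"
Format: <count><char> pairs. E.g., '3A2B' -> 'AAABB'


Expanding each <count><char> pair:
  4E -> 'EEEE'
  7E -> 'EEEEEEE'
  1G -> 'G'
  1E -> 'E'
  5G -> 'GGGGG'

Decoded = EEEEEEEEEEEGEGGGGG


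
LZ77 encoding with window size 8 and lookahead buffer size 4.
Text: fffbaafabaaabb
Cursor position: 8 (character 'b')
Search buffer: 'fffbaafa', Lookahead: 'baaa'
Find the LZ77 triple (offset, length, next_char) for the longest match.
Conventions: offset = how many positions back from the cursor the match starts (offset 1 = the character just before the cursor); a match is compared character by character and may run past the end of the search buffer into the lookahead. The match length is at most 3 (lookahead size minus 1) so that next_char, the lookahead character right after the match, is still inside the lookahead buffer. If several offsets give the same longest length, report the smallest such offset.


Try each offset into the search buffer:
  offset=1 (pos 7, char 'a'): match length 0
  offset=2 (pos 6, char 'f'): match length 0
  offset=3 (pos 5, char 'a'): match length 0
  offset=4 (pos 4, char 'a'): match length 0
  offset=5 (pos 3, char 'b'): match length 3
  offset=6 (pos 2, char 'f'): match length 0
  offset=7 (pos 1, char 'f'): match length 0
  offset=8 (pos 0, char 'f'): match length 0
Longest match has length 3 at offset 5.
next_char = character at position 8 + 3 = 11 -> 'a'

Best match: offset=5, length=3 (matching 'baa' starting at position 3)
LZ77 triple: (5, 3, 'a')


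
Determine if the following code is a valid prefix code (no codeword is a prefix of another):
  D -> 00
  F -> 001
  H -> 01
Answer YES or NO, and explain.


Checking each pair (does one codeword prefix another?):
  D='00' vs F='001': prefix -- VIOLATION

NO -- this is NOT a valid prefix code. D (00) is a prefix of F (001).


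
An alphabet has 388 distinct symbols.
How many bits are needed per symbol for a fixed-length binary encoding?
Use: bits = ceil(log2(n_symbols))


log2(388) = 8.5999
Bracket: 2^8 = 256 < 388 <= 2^9 = 512
So ceil(log2(388)) = 9

bits = ceil(log2(388)) = ceil(8.5999) = 9 bits


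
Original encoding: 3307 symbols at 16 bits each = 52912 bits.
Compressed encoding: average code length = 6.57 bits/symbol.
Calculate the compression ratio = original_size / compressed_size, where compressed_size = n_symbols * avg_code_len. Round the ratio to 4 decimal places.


original_size = n_symbols * orig_bits = 3307 * 16 = 52912 bits
compressed_size = n_symbols * avg_code_len = 3307 * 6.57 = 21726.99 bits
ratio = original_size / compressed_size = 52912 / 21726.99 = 2.4353

Compression ratio = 2.4353


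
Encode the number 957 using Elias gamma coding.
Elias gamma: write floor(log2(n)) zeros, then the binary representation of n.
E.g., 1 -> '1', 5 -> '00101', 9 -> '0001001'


num_bits = floor(log2(957)) + 1 = 10
leading_zeros = num_bits - 1 = 9
binary(957) = 1110111101

Elias gamma(957) = '000000000' + '1110111101' = 0000000001110111101 (19 bits)


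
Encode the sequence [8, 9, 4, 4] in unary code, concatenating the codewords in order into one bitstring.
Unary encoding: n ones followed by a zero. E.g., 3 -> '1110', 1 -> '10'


Encode each number as n ones followed by a terminating 0:
  8 -> 111111110 (9 bits)
  9 -> 1111111110 (10 bits)
  4 -> 11110 (5 bits)
  4 -> 11110 (5 bits)
Total length = 9 + 10 + 5 + 5 = 29 bits.

Unary([8, 9, 4, 4]) = 11111111011111111101111011110 (29 bits)


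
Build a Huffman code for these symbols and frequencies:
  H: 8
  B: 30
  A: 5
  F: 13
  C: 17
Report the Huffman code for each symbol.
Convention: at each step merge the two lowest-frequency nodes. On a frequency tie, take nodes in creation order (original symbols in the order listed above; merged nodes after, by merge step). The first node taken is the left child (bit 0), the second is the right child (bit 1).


Huffman tree construction:
Step 1: Merge A(5) + H(8) = 13
Step 2: Merge F(13) + (A+H)(13) = 26
Step 3: Merge C(17) + (F+(A+H))(26) = 43
Step 4: Merge B(30) + (C+(F+(A+H)))(43) = 73
Read each symbol's code off the tree from the root (left child = 0, right child = 1).

Codes:
  H: 1111 (length 4)
  B: 0 (length 1)
  A: 1110 (length 4)
  F: 110 (length 3)
  C: 10 (length 2)
Average code length: 155/73 = 2.1233 bits/symbol


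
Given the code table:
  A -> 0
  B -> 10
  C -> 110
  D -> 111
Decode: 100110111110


Decoding:
10 -> B
0 -> A
110 -> C
111 -> D
110 -> C


Result: BACDC


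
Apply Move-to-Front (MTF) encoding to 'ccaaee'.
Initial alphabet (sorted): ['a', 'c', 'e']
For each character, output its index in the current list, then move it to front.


MTF encoding:
'c': index 1 in ['a', 'c', 'e'] -> ['c', 'a', 'e']
'c': index 0 in ['c', 'a', 'e'] -> ['c', 'a', 'e']
'a': index 1 in ['c', 'a', 'e'] -> ['a', 'c', 'e']
'a': index 0 in ['a', 'c', 'e'] -> ['a', 'c', 'e']
'e': index 2 in ['a', 'c', 'e'] -> ['e', 'a', 'c']
'e': index 0 in ['e', 'a', 'c'] -> ['e', 'a', 'c']


Output: [1, 0, 1, 0, 2, 0]


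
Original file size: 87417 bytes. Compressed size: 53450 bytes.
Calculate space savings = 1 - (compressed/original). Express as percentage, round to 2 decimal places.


ratio = compressed/original = 53450/87417 = 0.611437
savings = 1 - ratio = 1 - 0.611437 = 0.388563
as a percentage: 0.388563 * 100 = 38.86%

Space savings = 1 - 53450/87417 = 38.86%


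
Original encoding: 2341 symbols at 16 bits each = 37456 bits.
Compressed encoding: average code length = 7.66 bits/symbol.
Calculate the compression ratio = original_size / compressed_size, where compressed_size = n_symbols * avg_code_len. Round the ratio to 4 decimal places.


original_size = n_symbols * orig_bits = 2341 * 16 = 37456 bits
compressed_size = n_symbols * avg_code_len = 2341 * 7.66 = 17932.06 bits
ratio = original_size / compressed_size = 37456 / 17932.06 = 2.0888

Compression ratio = 2.0888


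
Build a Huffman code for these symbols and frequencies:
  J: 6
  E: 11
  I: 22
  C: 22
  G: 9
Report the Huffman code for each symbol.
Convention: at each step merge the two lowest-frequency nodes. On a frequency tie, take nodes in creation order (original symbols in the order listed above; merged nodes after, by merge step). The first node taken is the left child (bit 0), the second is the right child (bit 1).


Huffman tree construction:
Step 1: Merge J(6) + G(9) = 15
Step 2: Merge E(11) + (J+G)(15) = 26
Step 3: Merge I(22) + C(22) = 44
Step 4: Merge (E+(J+G))(26) + (I+C)(44) = 70
Read each symbol's code off the tree from the root (left child = 0, right child = 1).

Codes:
  J: 010 (length 3)
  E: 00 (length 2)
  I: 10 (length 2)
  C: 11 (length 2)
  G: 011 (length 3)
Average code length: 155/70 = 2.2143 bits/symbol


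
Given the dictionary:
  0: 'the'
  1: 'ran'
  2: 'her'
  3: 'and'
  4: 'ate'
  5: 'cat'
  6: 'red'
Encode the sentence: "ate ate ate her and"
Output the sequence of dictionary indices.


Look up each word in the dictionary:
  'ate' -> 4
  'ate' -> 4
  'ate' -> 4
  'her' -> 2
  'and' -> 3

Encoded: [4, 4, 4, 2, 3]


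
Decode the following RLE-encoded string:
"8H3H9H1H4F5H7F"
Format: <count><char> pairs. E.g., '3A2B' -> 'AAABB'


Expanding each <count><char> pair:
  8H -> 'HHHHHHHH'
  3H -> 'HHH'
  9H -> 'HHHHHHHHH'
  1H -> 'H'
  4F -> 'FFFF'
  5H -> 'HHHHH'
  7F -> 'FFFFFFF'

Decoded = HHHHHHHHHHHHHHHHHHHHHFFFFHHHHHFFFFFFF


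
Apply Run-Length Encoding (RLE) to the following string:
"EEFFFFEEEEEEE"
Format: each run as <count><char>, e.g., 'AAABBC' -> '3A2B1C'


Scanning runs left to right:
  i=0: run of 'E' x 2 -> '2E'
  i=2: run of 'F' x 4 -> '4F'
  i=6: run of 'E' x 7 -> '7E'

RLE = 2E4F7E


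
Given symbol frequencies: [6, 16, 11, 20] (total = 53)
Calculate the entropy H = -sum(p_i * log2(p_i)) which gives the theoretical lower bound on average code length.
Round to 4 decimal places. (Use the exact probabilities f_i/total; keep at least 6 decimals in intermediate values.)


Per-symbol terms -p_i * log2(p_i) with p_i = f_i/53:
  p = 6/53 = 0.113208: log2(p) = -3.142958, -p*log2(p) = 0.355807
  p = 16/53 = 0.301887: log2(p) = -1.727920, -p*log2(p) = 0.521636
  p = 11/53 = 0.207547: log2(p) = -2.268489, -p*log2(p) = 0.470818
  p = 20/53 = 0.377358: log2(p) = -1.405992, -p*log2(p) = 0.530563
H = 0.355807 + 0.521636 + 0.470818 + 0.530563 = 1.878824

H = 1.8788 bits/symbol


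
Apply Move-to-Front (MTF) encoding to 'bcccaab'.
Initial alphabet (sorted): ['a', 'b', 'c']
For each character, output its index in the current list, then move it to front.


MTF encoding:
'b': index 1 in ['a', 'b', 'c'] -> ['b', 'a', 'c']
'c': index 2 in ['b', 'a', 'c'] -> ['c', 'b', 'a']
'c': index 0 in ['c', 'b', 'a'] -> ['c', 'b', 'a']
'c': index 0 in ['c', 'b', 'a'] -> ['c', 'b', 'a']
'a': index 2 in ['c', 'b', 'a'] -> ['a', 'c', 'b']
'a': index 0 in ['a', 'c', 'b'] -> ['a', 'c', 'b']
'b': index 2 in ['a', 'c', 'b'] -> ['b', 'a', 'c']


Output: [1, 2, 0, 0, 2, 0, 2]


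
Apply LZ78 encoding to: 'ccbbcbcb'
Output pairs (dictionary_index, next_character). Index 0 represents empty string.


LZ78 encoding steps:
Dictionary: {0: ''}
Step 1: w='' (idx 0), next='c' -> output (0, 'c'), add 'c' as idx 1
Step 2: w='c' (idx 1), next='b' -> output (1, 'b'), add 'cb' as idx 2
Step 3: w='' (idx 0), next='b' -> output (0, 'b'), add 'b' as idx 3
Step 4: w='cb' (idx 2), next='c' -> output (2, 'c'), add 'cbc' as idx 4
Step 5: w='b' (idx 3), end of input -> output (3, '')


Encoded: [(0, 'c'), (1, 'b'), (0, 'b'), (2, 'c'), (3, '')]


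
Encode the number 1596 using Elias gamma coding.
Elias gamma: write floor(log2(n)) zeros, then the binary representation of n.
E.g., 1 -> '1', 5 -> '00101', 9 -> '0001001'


num_bits = floor(log2(1596)) + 1 = 11
leading_zeros = num_bits - 1 = 10
binary(1596) = 11000111100

Elias gamma(1596) = '0000000000' + '11000111100' = 000000000011000111100 (21 bits)


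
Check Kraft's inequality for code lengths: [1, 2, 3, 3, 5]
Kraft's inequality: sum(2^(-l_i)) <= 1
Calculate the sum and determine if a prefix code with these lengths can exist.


Sum = 2^(-1) + 2^(-2) + 2^(-3) + 2^(-3) + 2^(-5)
    = 0.5 + 0.25 + 0.125 + 0.125 + 0.03125
    = 33/32 = 1.03125
Since 1.03125 > 1, Kraft's inequality is NOT satisfied.
A prefix code with these lengths CANNOT exist.

Kraft sum = 1.03125. Not satisfied.


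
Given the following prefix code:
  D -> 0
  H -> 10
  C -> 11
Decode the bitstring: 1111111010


Decoding step by step:
Bits 11 -> C
Bits 11 -> C
Bits 11 -> C
Bits 10 -> H
Bits 10 -> H


Decoded message: CCCHH


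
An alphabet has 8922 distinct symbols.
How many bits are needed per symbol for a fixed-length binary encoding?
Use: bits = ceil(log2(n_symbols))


log2(8922) = 13.1232
Bracket: 2^13 = 8192 < 8922 <= 2^14 = 16384
So ceil(log2(8922)) = 14

bits = ceil(log2(8922)) = ceil(13.1232) = 14 bits


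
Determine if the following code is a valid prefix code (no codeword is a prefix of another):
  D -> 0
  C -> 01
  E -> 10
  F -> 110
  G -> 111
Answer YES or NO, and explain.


Checking each pair (does one codeword prefix another?):
  D='0' vs C='01': prefix -- VIOLATION

NO -- this is NOT a valid prefix code. D (0) is a prefix of C (01).


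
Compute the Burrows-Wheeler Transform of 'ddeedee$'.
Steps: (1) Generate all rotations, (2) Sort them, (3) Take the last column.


Rotations (sorted):
  0: $ddeedee -> last char: e
  1: ddeedee$ -> last char: $
  2: dee$ddee -> last char: e
  3: deedee$d -> last char: d
  4: e$ddeede -> last char: e
  5: edee$dde -> last char: e
  6: ee$ddeed -> last char: d
  7: eedee$dd -> last char: d


BWT = e$edeedd


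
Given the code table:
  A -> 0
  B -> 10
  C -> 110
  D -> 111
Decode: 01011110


Decoding:
0 -> A
10 -> B
111 -> D
10 -> B


Result: ABDB


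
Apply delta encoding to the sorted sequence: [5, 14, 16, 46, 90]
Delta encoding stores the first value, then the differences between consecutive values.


First value: 5
Deltas:
  14 - 5 = 9
  16 - 14 = 2
  46 - 16 = 30
  90 - 46 = 44


Delta encoded: [5, 9, 2, 30, 44]


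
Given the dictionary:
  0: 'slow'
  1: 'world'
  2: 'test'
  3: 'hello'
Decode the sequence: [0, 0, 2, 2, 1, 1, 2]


Look up each index in the dictionary:
  0 -> 'slow'
  0 -> 'slow'
  2 -> 'test'
  2 -> 'test'
  1 -> 'world'
  1 -> 'world'
  2 -> 'test'

Decoded: "slow slow test test world world test"


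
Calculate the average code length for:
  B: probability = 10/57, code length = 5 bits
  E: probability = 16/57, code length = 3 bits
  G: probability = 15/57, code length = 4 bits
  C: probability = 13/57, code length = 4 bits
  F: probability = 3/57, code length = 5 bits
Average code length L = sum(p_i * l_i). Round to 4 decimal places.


Weighted contributions p_i * l_i:
  B: (10/57) * 5 = 50/57
  E: (16/57) * 3 = 48/57
  G: (15/57) * 4 = 60/57
  C: (13/57) * 4 = 52/57
  F: (3/57) * 5 = 15/57
Sum = (50 + 48 + 60 + 52 + 15)/57 = 225/57

L = 225/57 = 3.9474 bits/symbol


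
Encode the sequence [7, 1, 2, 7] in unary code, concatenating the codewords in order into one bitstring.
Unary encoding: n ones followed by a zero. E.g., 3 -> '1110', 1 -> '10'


Encode each number as n ones followed by a terminating 0:
  7 -> 11111110 (8 bits)
  1 -> 10 (2 bits)
  2 -> 110 (3 bits)
  7 -> 11111110 (8 bits)
Total length = 8 + 2 + 3 + 8 = 21 bits.

Unary([7, 1, 2, 7]) = 111111101011011111110 (21 bits)


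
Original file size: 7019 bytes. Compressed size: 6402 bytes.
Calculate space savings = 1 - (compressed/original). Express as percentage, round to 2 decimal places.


ratio = compressed/original = 6402/7019 = 0.912096
savings = 1 - ratio = 1 - 0.912096 = 0.087904
as a percentage: 0.087904 * 100 = 8.79%

Space savings = 1 - 6402/7019 = 8.79%


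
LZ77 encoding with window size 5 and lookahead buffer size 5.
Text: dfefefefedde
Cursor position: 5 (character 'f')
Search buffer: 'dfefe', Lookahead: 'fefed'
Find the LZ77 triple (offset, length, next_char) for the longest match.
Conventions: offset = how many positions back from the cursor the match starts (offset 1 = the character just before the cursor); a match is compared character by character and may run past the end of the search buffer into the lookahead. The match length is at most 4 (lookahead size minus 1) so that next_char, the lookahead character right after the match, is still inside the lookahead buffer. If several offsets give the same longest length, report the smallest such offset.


Try each offset into the search buffer:
  offset=1 (pos 4, char 'e'): match length 0
  offset=2 (pos 3, char 'f'): match length 4
  offset=3 (pos 2, char 'e'): match length 0
  offset=4 (pos 1, char 'f'): match length 4
  offset=5 (pos 0, char 'd'): match length 0
Longest match has length 4, found at offsets 2, 4; take the smallest, offset 2.
next_char = character at position 5 + 4 = 9 -> 'd'

Best match: offset=2, length=4 (matching 'fefe' starting at position 3)
LZ77 triple: (2, 4, 'd')


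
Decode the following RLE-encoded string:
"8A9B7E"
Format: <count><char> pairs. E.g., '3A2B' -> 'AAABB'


Expanding each <count><char> pair:
  8A -> 'AAAAAAAA'
  9B -> 'BBBBBBBBB'
  7E -> 'EEEEEEE'

Decoded = AAAAAAAABBBBBBBBBEEEEEEE


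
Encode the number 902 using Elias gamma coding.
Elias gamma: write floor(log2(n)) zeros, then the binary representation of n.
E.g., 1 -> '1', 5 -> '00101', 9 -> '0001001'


num_bits = floor(log2(902)) + 1 = 10
leading_zeros = num_bits - 1 = 9
binary(902) = 1110000110

Elias gamma(902) = '000000000' + '1110000110' = 0000000001110000110 (19 bits)


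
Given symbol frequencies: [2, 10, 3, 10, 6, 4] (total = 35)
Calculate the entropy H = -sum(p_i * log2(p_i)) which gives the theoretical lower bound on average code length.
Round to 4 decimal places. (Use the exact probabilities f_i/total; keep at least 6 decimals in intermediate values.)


Per-symbol terms -p_i * log2(p_i) with p_i = f_i/35:
  p = 2/35 = 0.057143: log2(p) = -4.129283, -p*log2(p) = 0.235959
  p = 10/35 = 0.285714: log2(p) = -1.807355, -p*log2(p) = 0.516387
  p = 3/35 = 0.085714: log2(p) = -3.544321, -p*log2(p) = 0.303799
  p = 10/35 = 0.285714: log2(p) = -1.807355, -p*log2(p) = 0.516387
  p = 6/35 = 0.171429: log2(p) = -2.544321, -p*log2(p) = 0.436169
  p = 4/35 = 0.114286: log2(p) = -3.129283, -p*log2(p) = 0.357632
H = 0.235959 + 0.516387 + 0.303799 + 0.516387 + 0.436169 + 0.357632 = 2.366333

H = 2.3663 bits/symbol


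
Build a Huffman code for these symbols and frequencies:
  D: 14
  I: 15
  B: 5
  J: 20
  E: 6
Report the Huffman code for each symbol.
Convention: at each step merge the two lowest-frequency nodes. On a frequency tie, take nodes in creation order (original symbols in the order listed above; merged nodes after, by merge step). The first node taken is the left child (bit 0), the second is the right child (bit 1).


Huffman tree construction:
Step 1: Merge B(5) + E(6) = 11
Step 2: Merge (B+E)(11) + D(14) = 25
Step 3: Merge I(15) + J(20) = 35
Step 4: Merge ((B+E)+D)(25) + (I+J)(35) = 60
Read each symbol's code off the tree from the root (left child = 0, right child = 1).

Codes:
  D: 01 (length 2)
  I: 10 (length 2)
  B: 000 (length 3)
  J: 11 (length 2)
  E: 001 (length 3)
Average code length: 131/60 = 2.1833 bits/symbol


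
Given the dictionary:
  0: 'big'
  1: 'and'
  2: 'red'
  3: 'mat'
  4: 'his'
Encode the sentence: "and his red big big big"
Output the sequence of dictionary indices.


Look up each word in the dictionary:
  'and' -> 1
  'his' -> 4
  'red' -> 2
  'big' -> 0
  'big' -> 0
  'big' -> 0

Encoded: [1, 4, 2, 0, 0, 0]


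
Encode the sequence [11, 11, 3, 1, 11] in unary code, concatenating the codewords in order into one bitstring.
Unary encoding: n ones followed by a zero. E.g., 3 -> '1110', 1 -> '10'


Encode each number as n ones followed by a terminating 0:
  11 -> 111111111110 (12 bits)
  11 -> 111111111110 (12 bits)
  3 -> 1110 (4 bits)
  1 -> 10 (2 bits)
  11 -> 111111111110 (12 bits)
Total length = 12 + 12 + 4 + 2 + 12 = 42 bits.

Unary([11, 11, 3, 1, 11]) = 111111111110111111111110111010111111111110 (42 bits)


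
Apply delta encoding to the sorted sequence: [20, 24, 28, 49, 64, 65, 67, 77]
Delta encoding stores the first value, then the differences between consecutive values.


First value: 20
Deltas:
  24 - 20 = 4
  28 - 24 = 4
  49 - 28 = 21
  64 - 49 = 15
  65 - 64 = 1
  67 - 65 = 2
  77 - 67 = 10


Delta encoded: [20, 4, 4, 21, 15, 1, 2, 10]


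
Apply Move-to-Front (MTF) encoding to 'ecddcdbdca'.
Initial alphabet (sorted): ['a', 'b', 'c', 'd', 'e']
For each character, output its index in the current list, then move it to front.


MTF encoding:
'e': index 4 in ['a', 'b', 'c', 'd', 'e'] -> ['e', 'a', 'b', 'c', 'd']
'c': index 3 in ['e', 'a', 'b', 'c', 'd'] -> ['c', 'e', 'a', 'b', 'd']
'd': index 4 in ['c', 'e', 'a', 'b', 'd'] -> ['d', 'c', 'e', 'a', 'b']
'd': index 0 in ['d', 'c', 'e', 'a', 'b'] -> ['d', 'c', 'e', 'a', 'b']
'c': index 1 in ['d', 'c', 'e', 'a', 'b'] -> ['c', 'd', 'e', 'a', 'b']
'd': index 1 in ['c', 'd', 'e', 'a', 'b'] -> ['d', 'c', 'e', 'a', 'b']
'b': index 4 in ['d', 'c', 'e', 'a', 'b'] -> ['b', 'd', 'c', 'e', 'a']
'd': index 1 in ['b', 'd', 'c', 'e', 'a'] -> ['d', 'b', 'c', 'e', 'a']
'c': index 2 in ['d', 'b', 'c', 'e', 'a'] -> ['c', 'd', 'b', 'e', 'a']
'a': index 4 in ['c', 'd', 'b', 'e', 'a'] -> ['a', 'c', 'd', 'b', 'e']


Output: [4, 3, 4, 0, 1, 1, 4, 1, 2, 4]


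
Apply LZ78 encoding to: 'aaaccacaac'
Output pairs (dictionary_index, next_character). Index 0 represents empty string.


LZ78 encoding steps:
Dictionary: {0: ''}
Step 1: w='' (idx 0), next='a' -> output (0, 'a'), add 'a' as idx 1
Step 2: w='a' (idx 1), next='a' -> output (1, 'a'), add 'aa' as idx 2
Step 3: w='' (idx 0), next='c' -> output (0, 'c'), add 'c' as idx 3
Step 4: w='c' (idx 3), next='a' -> output (3, 'a'), add 'ca' as idx 4
Step 5: w='ca' (idx 4), next='a' -> output (4, 'a'), add 'caa' as idx 5
Step 6: w='c' (idx 3), end of input -> output (3, '')


Encoded: [(0, 'a'), (1, 'a'), (0, 'c'), (3, 'a'), (4, 'a'), (3, '')]


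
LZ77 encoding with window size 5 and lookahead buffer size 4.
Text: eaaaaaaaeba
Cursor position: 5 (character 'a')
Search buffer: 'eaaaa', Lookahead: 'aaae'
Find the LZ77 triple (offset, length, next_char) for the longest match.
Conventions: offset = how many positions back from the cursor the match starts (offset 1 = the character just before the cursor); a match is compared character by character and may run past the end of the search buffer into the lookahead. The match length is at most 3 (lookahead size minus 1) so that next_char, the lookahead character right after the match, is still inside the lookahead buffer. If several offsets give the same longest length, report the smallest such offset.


Try each offset into the search buffer:
  offset=1 (pos 4, char 'a'): match length 3
  offset=2 (pos 3, char 'a'): match length 3
  offset=3 (pos 2, char 'a'): match length 3
  offset=4 (pos 1, char 'a'): match length 3
  offset=5 (pos 0, char 'e'): match length 0
Longest match has length 3, found at offsets 1, 2, 3, 4; take the smallest, offset 1.
next_char = character at position 5 + 3 = 8 -> 'e'

Best match: offset=1, length=3 (matching 'aaa' starting at position 4)
LZ77 triple: (1, 3, 'e')


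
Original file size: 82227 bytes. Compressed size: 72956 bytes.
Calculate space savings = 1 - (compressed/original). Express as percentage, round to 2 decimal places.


ratio = compressed/original = 72956/82227 = 0.887251
savings = 1 - ratio = 1 - 0.887251 = 0.112749
as a percentage: 0.112749 * 100 = 11.27%

Space savings = 1 - 72956/82227 = 11.27%


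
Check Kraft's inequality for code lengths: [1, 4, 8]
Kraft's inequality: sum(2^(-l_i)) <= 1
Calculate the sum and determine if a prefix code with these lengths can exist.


Sum = 2^(-1) + 2^(-4) + 2^(-8)
    = 0.5 + 0.0625 + 0.00390625
    = 145/256 = 0.56640625
Since 0.56640625 <= 1, Kraft's inequality IS satisfied.
A prefix code with these lengths CAN exist.

Kraft sum = 0.56640625. Satisfied.


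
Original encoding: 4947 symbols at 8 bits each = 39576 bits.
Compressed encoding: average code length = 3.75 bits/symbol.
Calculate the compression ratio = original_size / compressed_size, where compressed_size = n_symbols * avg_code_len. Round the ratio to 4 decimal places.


original_size = n_symbols * orig_bits = 4947 * 8 = 39576 bits
compressed_size = n_symbols * avg_code_len = 4947 * 3.75 = 18551.25 bits
ratio = original_size / compressed_size = 39576 / 18551.25 = 2.1333

Compression ratio = 2.1333


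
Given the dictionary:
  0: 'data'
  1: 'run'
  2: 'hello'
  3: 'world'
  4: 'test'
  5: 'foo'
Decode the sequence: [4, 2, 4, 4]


Look up each index in the dictionary:
  4 -> 'test'
  2 -> 'hello'
  4 -> 'test'
  4 -> 'test'

Decoded: "test hello test test"


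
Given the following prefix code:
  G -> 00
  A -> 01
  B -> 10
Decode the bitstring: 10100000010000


Decoding step by step:
Bits 10 -> B
Bits 10 -> B
Bits 00 -> G
Bits 00 -> G
Bits 01 -> A
Bits 00 -> G
Bits 00 -> G


Decoded message: BBGGAGG


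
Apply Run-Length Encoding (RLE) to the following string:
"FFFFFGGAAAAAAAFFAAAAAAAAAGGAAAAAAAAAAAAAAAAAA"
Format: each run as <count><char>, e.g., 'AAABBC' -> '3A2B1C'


Scanning runs left to right:
  i=0: run of 'F' x 5 -> '5F'
  i=5: run of 'G' x 2 -> '2G'
  i=7: run of 'A' x 7 -> '7A'
  i=14: run of 'F' x 2 -> '2F'
  i=16: run of 'A' x 9 -> '9A'
  i=25: run of 'G' x 2 -> '2G'
  i=27: run of 'A' x 18 -> '18A'

RLE = 5F2G7A2F9A2G18A


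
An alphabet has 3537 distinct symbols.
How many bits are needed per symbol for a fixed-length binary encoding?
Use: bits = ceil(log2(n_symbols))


log2(3537) = 11.7883
Bracket: 2^11 = 2048 < 3537 <= 2^12 = 4096
So ceil(log2(3537)) = 12

bits = ceil(log2(3537)) = ceil(11.7883) = 12 bits


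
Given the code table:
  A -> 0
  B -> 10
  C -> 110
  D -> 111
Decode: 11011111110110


Decoding:
110 -> C
111 -> D
111 -> D
10 -> B
110 -> C


Result: CDDBC


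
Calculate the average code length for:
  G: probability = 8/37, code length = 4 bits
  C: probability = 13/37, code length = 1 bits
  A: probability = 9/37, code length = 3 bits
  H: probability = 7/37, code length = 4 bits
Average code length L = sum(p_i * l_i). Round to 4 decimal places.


Weighted contributions p_i * l_i:
  G: (8/37) * 4 = 32/37
  C: (13/37) * 1 = 13/37
  A: (9/37) * 3 = 27/37
  H: (7/37) * 4 = 28/37
Sum = (32 + 13 + 27 + 28)/37 = 100/37

L = 100/37 = 2.7027 bits/symbol


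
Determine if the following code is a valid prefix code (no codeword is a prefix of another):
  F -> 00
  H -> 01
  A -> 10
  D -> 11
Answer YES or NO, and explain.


Checking each pair (does one codeword prefix another?):
  F='00' vs H='01': no prefix
  F='00' vs A='10': no prefix
  F='00' vs D='11': no prefix
  H='01' vs F='00': no prefix
  H='01' vs A='10': no prefix
  H='01' vs D='11': no prefix
  A='10' vs F='00': no prefix
  A='10' vs H='01': no prefix
  A='10' vs D='11': no prefix
  D='11' vs F='00': no prefix
  D='11' vs H='01': no prefix
  D='11' vs A='10': no prefix
No violation found over all pairs.

YES -- this is a valid prefix code. No codeword is a prefix of any other codeword.


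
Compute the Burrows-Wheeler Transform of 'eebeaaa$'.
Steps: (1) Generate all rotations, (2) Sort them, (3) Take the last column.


Rotations (sorted):
  0: $eebeaaa -> last char: a
  1: a$eebeaa -> last char: a
  2: aa$eebea -> last char: a
  3: aaa$eebe -> last char: e
  4: beaaa$ee -> last char: e
  5: eaaa$eeb -> last char: b
  6: ebeaaa$e -> last char: e
  7: eebeaaa$ -> last char: $


BWT = aaaeebe$


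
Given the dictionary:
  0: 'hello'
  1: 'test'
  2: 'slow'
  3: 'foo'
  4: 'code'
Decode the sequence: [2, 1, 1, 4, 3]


Look up each index in the dictionary:
  2 -> 'slow'
  1 -> 'test'
  1 -> 'test'
  4 -> 'code'
  3 -> 'foo'

Decoded: "slow test test code foo"


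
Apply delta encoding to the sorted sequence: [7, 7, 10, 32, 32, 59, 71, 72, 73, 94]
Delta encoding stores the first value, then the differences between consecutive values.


First value: 7
Deltas:
  7 - 7 = 0
  10 - 7 = 3
  32 - 10 = 22
  32 - 32 = 0
  59 - 32 = 27
  71 - 59 = 12
  72 - 71 = 1
  73 - 72 = 1
  94 - 73 = 21


Delta encoded: [7, 0, 3, 22, 0, 27, 12, 1, 1, 21]


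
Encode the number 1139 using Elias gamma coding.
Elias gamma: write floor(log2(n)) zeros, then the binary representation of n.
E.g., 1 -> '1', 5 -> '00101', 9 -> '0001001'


num_bits = floor(log2(1139)) + 1 = 11
leading_zeros = num_bits - 1 = 10
binary(1139) = 10001110011

Elias gamma(1139) = '0000000000' + '10001110011' = 000000000010001110011 (21 bits)


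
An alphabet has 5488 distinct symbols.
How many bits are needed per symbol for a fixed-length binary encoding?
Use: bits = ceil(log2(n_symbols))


log2(5488) = 12.4221
Bracket: 2^12 = 4096 < 5488 <= 2^13 = 8192
So ceil(log2(5488)) = 13

bits = ceil(log2(5488)) = ceil(12.4221) = 13 bits


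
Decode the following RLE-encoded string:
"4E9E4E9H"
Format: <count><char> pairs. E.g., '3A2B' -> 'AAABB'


Expanding each <count><char> pair:
  4E -> 'EEEE'
  9E -> 'EEEEEEEEE'
  4E -> 'EEEE'
  9H -> 'HHHHHHHHH'

Decoded = EEEEEEEEEEEEEEEEEHHHHHHHHH


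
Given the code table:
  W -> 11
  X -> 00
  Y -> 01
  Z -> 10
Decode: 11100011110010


Decoding:
11 -> W
10 -> Z
00 -> X
11 -> W
11 -> W
00 -> X
10 -> Z


Result: WZXWWXZ


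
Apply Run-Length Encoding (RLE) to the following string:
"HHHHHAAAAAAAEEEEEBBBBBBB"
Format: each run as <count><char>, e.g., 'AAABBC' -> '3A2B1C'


Scanning runs left to right:
  i=0: run of 'H' x 5 -> '5H'
  i=5: run of 'A' x 7 -> '7A'
  i=12: run of 'E' x 5 -> '5E'
  i=17: run of 'B' x 7 -> '7B'

RLE = 5H7A5E7B


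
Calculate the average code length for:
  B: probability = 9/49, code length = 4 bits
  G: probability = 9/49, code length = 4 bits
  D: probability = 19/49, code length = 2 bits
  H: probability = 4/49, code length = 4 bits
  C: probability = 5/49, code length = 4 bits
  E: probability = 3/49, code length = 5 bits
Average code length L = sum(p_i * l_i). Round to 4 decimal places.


Weighted contributions p_i * l_i:
  B: (9/49) * 4 = 36/49
  G: (9/49) * 4 = 36/49
  D: (19/49) * 2 = 38/49
  H: (4/49) * 4 = 16/49
  C: (5/49) * 4 = 20/49
  E: (3/49) * 5 = 15/49
Sum = (36 + 36 + 38 + 16 + 20 + 15)/49 = 161/49

L = 161/49 = 3.2857 bits/symbol


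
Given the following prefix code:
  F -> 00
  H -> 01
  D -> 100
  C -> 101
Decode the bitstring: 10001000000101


Decoding step by step:
Bits 100 -> D
Bits 01 -> H
Bits 00 -> F
Bits 00 -> F
Bits 00 -> F
Bits 101 -> C


Decoded message: DHFFFC


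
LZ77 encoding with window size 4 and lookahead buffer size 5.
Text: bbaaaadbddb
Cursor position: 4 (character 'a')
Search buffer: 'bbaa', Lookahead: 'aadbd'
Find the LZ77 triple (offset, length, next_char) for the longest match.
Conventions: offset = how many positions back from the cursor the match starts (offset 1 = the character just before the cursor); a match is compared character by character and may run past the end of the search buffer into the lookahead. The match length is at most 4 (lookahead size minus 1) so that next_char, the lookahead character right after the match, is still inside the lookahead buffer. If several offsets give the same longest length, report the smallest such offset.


Try each offset into the search buffer:
  offset=1 (pos 3, char 'a'): match length 2
  offset=2 (pos 2, char 'a'): match length 2
  offset=3 (pos 1, char 'b'): match length 0
  offset=4 (pos 0, char 'b'): match length 0
Longest match has length 2, found at offsets 1, 2; take the smallest, offset 1.
next_char = character at position 4 + 2 = 6 -> 'd'

Best match: offset=1, length=2 (matching 'aa' starting at position 3)
LZ77 triple: (1, 2, 'd')
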